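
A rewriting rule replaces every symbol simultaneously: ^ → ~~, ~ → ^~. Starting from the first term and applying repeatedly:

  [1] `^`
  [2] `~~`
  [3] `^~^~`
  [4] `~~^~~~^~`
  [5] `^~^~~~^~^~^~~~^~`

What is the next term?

Replace each of the 16 characters of ^~^~~~^~^~^~~~^~ in place — ~~ ^~ ~~ ^~ ^~ ^~ ~~ ^~ ~~ ^~ ~~ ^~ ^~ ^~ ~~ ^~ — and concatenate.

~~^~~~^~^~^~~~^~~~^~~~^~^~^~~~^~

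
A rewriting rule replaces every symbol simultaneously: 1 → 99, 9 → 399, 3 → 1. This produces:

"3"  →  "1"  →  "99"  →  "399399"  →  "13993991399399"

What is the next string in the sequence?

Replace each of the 14 characters of 13993991399399 in place — 99 1 399 399 1 399 399 99 1 399 399 1 399 399 — and concatenate.

99139939913993999913993991399399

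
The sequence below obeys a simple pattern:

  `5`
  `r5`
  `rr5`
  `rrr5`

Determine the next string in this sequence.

The strings grow by a fixed prefix r each time.
Applying this once more to rrr5:

rrrr5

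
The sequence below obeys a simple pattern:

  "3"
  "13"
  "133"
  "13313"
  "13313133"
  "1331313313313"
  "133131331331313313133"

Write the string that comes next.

1331313313313133131331331313313313

From term 3 onward, concatenate the last term with the second-to-last: 13·3 = 133, 133·13 = 13313, …
So term 8 is 133131331331313313133·1331313313313.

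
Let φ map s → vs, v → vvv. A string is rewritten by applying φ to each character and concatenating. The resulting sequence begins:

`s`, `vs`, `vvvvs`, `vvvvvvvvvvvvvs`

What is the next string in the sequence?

φ(vvvvvvvvvvvvvs) expands symbol-by-symbol to vvv vvv vvv vvv vvv vvv vvv vvv vvv vvv vvv vvv vvv vs; joining the 14 pieces gives the next term.

vvvvvvvvvvvvvvvvvvvvvvvvvvvvvvvvvvvvvvvvs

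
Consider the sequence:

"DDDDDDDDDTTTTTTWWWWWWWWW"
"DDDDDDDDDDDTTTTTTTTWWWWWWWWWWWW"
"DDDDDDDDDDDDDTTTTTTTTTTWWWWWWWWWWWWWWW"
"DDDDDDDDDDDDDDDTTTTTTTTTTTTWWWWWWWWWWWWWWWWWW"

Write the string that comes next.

DDDDDDDDDDDDDDDDDTTTTTTTTTTTTTTWWWWWWWWWWWWWWWWWWWWW

Term n consists of 2n+3 D's, followed by 2n T's, followed by 3n W's, where the shown terms are n = 3, 4, 5, 6.
Setting n = 7 gives 17, 14, 21 characters in each block.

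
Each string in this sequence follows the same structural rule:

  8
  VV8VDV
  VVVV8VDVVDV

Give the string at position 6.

Every step adds VV to the front and VDV to the end of the previous string.
From VVVV8VDVVDV, 3 further steps: VVVV8VDVVDV → VVVVVV8VDVVDVVDV → VVVVVVVV8VDVVDVVDVVDV → (answer).

VVVVVVVVVV8VDVVDVVDVVDVVDV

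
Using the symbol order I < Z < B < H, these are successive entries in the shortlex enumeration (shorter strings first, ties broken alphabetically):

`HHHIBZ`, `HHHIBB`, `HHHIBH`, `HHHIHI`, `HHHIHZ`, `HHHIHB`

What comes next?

HHHIHH

Treat HHHIHB as a base-4 numeral over the given alphabet and add one, carrying through any trailing H's.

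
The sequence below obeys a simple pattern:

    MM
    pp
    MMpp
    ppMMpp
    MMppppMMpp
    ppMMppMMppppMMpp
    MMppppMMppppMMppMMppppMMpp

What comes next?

ppMMppMMppppMMppMMppppMMppppMMppMMppppMMpp

From term 3 onward, concatenate the second-to-last term with the last: MM·pp = MMpp, pp·MMpp = ppMMpp, …
So term 8 is ppMMppMMppppMMpp·MMppppMMppppMMppMMppppMMpp.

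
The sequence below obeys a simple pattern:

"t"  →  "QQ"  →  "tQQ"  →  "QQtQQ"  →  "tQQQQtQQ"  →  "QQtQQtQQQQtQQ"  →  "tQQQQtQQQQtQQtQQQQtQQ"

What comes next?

Each term (from the third on) is the two preceding terms concatenated in order: term 3 = t·QQ = tQQ.
So term 8 is QQtQQtQQQQtQQ·tQQQQtQQQQtQQtQQQQtQQ.

QQtQQtQQQQtQQtQQQQtQQQQtQQtQQQQtQQ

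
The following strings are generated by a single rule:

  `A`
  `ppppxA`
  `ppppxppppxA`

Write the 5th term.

Every step adds ppppx at the front: s(k+1) = ppppx·s(k).
From ppppxppppxA, 2 further steps: ppppxppppxA → ppppxppppxppppxA → (answer).

ppppxppppxppppxppppxA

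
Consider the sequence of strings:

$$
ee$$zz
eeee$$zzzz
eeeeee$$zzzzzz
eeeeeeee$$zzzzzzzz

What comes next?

Each term wraps the previous one in ee on the left and zz on the right.
Applying this once more to eeeeeeee$$zzzzzzzz:

eeeeeeeeee$$zzzzzzzzzz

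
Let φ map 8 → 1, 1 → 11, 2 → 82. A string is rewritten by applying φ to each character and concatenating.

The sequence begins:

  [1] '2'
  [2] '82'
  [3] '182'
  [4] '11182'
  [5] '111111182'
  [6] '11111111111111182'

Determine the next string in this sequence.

111111111111111111111111111111182

Replace each of the 17 characters of 11111111111111182 in place — 11 11 11 11 11 11 11 11 11 11 11 11 11 11 11 1 82 — and concatenate.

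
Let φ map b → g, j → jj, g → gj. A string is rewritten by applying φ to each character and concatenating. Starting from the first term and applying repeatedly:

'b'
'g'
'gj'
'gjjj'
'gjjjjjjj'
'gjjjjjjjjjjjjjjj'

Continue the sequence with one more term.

φ(gjjjjjjjjjjjjjjj) expands symbol-by-symbol to gj jj jj jj jj jj jj jj jj jj jj jj jj jj jj jj; joining the 16 pieces gives the next term.

gjjjjjjjjjjjjjjjjjjjjjjjjjjjjjjj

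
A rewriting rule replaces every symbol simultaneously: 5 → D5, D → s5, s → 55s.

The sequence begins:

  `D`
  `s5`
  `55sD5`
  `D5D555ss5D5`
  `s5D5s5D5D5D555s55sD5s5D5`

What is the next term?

55sD5s5D555sD5s5D5s5D5s5D5D5D555sD5D555ss5D555sD5s5D5

Replace each of the 24 characters of s5D5s5D5D5D555s55sD5s5D5 in place — 55s D5 s5 D5 55s D5 s5 D5 s5 D5 s5 D5 D5 D5 55s D5 D5 55s s5 D5 55s D5 s5 D5 — and concatenate.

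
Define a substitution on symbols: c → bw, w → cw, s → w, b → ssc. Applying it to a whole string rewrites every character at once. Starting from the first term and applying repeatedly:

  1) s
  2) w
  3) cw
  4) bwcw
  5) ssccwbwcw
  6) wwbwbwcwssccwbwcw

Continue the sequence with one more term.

φ(wwbwbwcwssccwbwcw) expands symbol-by-symbol to cw cw ssc cw ssc cw bw cw w w bw bw cw ssc cw bw cw; joining the 17 pieces gives the next term.

cwcwssccwssccwbwcwwwbwbwcwssccwbwcw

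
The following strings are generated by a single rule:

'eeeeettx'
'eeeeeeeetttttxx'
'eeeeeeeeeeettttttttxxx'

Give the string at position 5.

eeeeeeeeeeeeeeeeettttttttttttttxxxxx

Each string has the form e^{3n+2} t^{3n-1} x^{n} (n = 1, 2, …).
For term 5, n = 5, so the run lengths are 17, 14, 5.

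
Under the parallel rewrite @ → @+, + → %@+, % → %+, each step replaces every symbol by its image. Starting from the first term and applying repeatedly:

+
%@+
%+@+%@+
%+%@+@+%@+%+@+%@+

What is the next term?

%+%@+%+@+%@+@+%@+%+@+%@+%+%@+@+%@+%+@+%@+

Replace each of the 17 characters of %+%@+@+%@+%+@+%@+ in place — %+ %@+ %+ @+ %@+ @+ %@+ %+ @+ %@+ %+ %@+ @+ %@+ %+ @+ %@+ — and concatenate.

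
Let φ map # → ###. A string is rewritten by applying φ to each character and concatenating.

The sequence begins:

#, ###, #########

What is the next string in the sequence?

###########################

Apply φ to ######### symbol by symbol: #→###, #→###, #→###, #→###, #→###, #→###, #→###, #→###, #→###; joined: ### ### ### ### ### ### ### ### ###.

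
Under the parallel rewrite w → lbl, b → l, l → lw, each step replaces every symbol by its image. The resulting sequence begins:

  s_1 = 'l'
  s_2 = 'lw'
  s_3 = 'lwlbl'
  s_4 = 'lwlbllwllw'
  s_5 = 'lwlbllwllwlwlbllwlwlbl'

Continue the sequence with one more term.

lwlbllwllwlwlbllwlwlbllwlbllwllwlwlbllwlbllwllw

φ(lwlbllwllwlwlbllwlwlbl) expands symbol-by-symbol to lw lbl lw l lw lw lbl lw lw lbl lw lbl lw l lw lw lbl lw lbl lw l lw; joining the 22 pieces gives the next term.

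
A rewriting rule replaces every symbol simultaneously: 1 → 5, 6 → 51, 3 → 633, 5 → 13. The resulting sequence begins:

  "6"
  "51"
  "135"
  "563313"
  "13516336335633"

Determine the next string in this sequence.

φ(13516336335633) expands symbol-by-symbol to 5 633 13 5 51 633 633 51 633 633 13 51 633 633; joining the 14 pieces gives the next term.

563313551633633516336331351633633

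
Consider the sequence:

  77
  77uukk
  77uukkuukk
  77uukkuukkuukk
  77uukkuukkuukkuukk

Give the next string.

77uukkuukkuukkuukkuukk

Each term is the previous one with uukk appended.
One more step from 77uukkuukkuukkuukk gives the answer.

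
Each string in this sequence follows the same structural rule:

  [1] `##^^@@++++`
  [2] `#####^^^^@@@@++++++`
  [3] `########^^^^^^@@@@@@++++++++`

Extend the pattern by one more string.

The n-th term is 3n-1 #'s then 2n ^'s then 2n @'s then 2n+2 +'s (n = 1, 2, …).
At n = 4 the blocks have lengths 11, 8, 8, 10.

###########^^^^^^^^@@@@@@@@++++++++++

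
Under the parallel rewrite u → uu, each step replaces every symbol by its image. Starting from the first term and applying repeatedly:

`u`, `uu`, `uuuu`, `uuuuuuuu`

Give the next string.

uuuuuuuuuuuuuuuu

Rewriting each symbol of uuuuuuuu: u→uu, u→uu, u→uu, u→uu, u→uu, u→uu, u→uu, u→uu, which concatenates to uu uu uu uu uu uu uu uu.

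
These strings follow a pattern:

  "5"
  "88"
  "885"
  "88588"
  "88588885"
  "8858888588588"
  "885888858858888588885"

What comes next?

This is a Fibonacci-style word recurrence s(k) = s(k−1)·s(k−2): e.g. 88·5 = 885.
Continuing: 885888858858888588885 · 8858888588588 gives term 8.

8858888588588885888858858888588588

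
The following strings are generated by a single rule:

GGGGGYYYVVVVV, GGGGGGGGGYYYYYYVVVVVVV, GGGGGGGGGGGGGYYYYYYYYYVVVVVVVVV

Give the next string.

GGGGGGGGGGGGGGGGGYYYYYYYYYYYYVVVVVVVVVVV

The n-th term is 4n+1 G's then 3n Y's then 2n+3 V's (n = 1, 2, …).
At n = 4 the blocks have lengths 17, 12, 11.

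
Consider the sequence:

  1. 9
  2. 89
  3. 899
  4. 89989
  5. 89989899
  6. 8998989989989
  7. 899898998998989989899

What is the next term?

Each term (from the third on) is the previous term followed by the one before it: term 3 = 89·9 = 899.
Continuing: 899898998998989989899 · 8998989989989 gives term 8.

8998989989989899898998998989989989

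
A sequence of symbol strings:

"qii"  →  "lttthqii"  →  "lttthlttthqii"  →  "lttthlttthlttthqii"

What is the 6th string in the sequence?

lttthlttthlttthlttthlttthqii

The strings grow by a fixed prefix lttth each time.
From lttthlttthlttthqii, 2 further steps: lttthlttthlttthqii → lttthlttthlttthlttthqii → (answer).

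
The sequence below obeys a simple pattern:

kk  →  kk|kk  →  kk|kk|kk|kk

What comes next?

s(k+1) = s(k)·|·s(k) — each term doubles the last with '|' between the halves.
So the next term is two copies of kk|kk|kk|kk with '|' between the halves.

kk|kk|kk|kk|kk|kk|kk|kk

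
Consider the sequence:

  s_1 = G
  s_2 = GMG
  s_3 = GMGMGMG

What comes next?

Each string is two copies of the previous one joined by 'M'.
Doubling GMGMGMG with 'M' between the halves:

GMGMGMGMGMGMGMG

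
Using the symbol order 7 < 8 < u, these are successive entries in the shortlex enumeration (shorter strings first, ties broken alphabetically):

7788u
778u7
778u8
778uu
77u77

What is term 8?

Advancing 3 positions from 77u77 through 77u77 → 77u78 → 77u7u reaches term 8.

77u87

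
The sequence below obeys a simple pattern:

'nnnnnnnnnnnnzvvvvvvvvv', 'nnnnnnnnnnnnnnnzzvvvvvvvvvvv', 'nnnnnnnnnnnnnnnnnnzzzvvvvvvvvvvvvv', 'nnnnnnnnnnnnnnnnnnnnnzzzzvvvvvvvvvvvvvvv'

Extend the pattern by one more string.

nnnnnnnnnnnnnnnnnnnnnnnnzzzzzvvvvvvvvvvvvvvvvv

Each string has the form n^{3n+3} z^{n-2} v^{2n+3}, where the shown terms are n = 3, 4, 5, 6.
Setting n = 7 gives 24, 5, 17 characters in each block.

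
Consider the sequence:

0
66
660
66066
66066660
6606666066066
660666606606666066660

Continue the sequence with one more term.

From term 3 onward, concatenate the last term with the second-to-last: 66·0 = 660, 660·66 = 66066, …
The next term joins 660666606606666066660 and 6606666066066.

6606666066066660666606606666066066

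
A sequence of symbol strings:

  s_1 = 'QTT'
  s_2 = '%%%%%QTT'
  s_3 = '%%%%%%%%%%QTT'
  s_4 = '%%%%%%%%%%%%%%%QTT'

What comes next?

The strings grow by a fixed prefix %%%%% each time.
Applying this once more to %%%%%%%%%%%%%%%QTT:

%%%%%%%%%%%%%%%%%%%%QTT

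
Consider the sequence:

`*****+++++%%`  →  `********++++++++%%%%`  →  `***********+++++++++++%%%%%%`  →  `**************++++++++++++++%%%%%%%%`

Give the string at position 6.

********************++++++++++++++++++++%%%%%%%%%%%%

Reading off run lengths: * runs 5, 8, 11, 14; + runs 5, 8, 11, 14; % runs 2, 4, 6, 8 — each is linear in n (n = 1, 2, …).
Setting n = 6 gives 20, 20, 12 characters in each block.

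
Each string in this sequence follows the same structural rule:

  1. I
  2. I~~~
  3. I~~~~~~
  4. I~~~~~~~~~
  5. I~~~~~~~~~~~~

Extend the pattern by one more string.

I~~~~~~~~~~~~~~~

Every step adds ~~~ to the end: s(k+1) = s(k)·~~~.
One more step from I~~~~~~~~~~~~ gives the answer.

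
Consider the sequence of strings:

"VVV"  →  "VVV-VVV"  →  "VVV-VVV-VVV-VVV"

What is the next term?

s(k+1) = s(k)·-·s(k) — each term doubles the last with '-' between the halves.
One more doubling of VVV-VVV-VVV-VVV gives the answer.

VVV-VVV-VVV-VVV-VVV-VVV-VVV-VVV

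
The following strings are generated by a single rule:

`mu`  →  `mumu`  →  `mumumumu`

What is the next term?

Every step duplicates the string.
Doubling mumumumu:

mumumumumumumumu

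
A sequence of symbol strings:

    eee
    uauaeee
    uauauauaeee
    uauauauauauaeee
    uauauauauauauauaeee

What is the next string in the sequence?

The strings grow by a fixed prefix uaua each time.
So the next term is uaua·uauauauauauauauaeee.

uauauauauauauauauauaeee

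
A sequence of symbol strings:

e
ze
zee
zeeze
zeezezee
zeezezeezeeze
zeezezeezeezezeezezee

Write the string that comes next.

This is a Fibonacci-style word recurrence s(k) = s(k−1)·s(k−2): e.g. ze·e = zee.
So term 8 is zeezezeezeezezeezezee·zeezezeezeeze.

zeezezeezeezezeezezeezeezezeezeeze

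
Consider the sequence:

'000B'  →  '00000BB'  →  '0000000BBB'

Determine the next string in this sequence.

Reading off run lengths: 0 runs 3, 5, 7; B runs 1, 2, 3 — each is linear in n, where the shown terms are n = 2, 3, 4.
At n = 5 the blocks have lengths 9, 4.

000000000BBBB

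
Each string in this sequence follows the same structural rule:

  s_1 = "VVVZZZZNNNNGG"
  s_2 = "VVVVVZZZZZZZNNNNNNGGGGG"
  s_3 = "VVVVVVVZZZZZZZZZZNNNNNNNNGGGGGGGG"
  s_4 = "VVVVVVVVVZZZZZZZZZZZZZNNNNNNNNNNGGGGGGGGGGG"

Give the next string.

VVVVVVVVVVVZZZZZZZZZZZZZZZZNNNNNNNNNNNNGGGGGGGGGGGGGG

The n-th term is 2n+1 V's then 3n+1 Z's then 2n+2 N's then 3n-1 G's (n = 1, 2, …).
At n = 5 the blocks have lengths 11, 16, 12, 14.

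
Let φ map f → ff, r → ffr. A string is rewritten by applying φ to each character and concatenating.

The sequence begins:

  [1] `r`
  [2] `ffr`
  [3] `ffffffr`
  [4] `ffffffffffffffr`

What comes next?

ffffffffffffffffffffffffffffffr

Replace each of the 15 characters of ffffffffffffffr in place — ff ff ff ff ff ff ff ff ff ff ff ff ff ff ffr — and concatenate.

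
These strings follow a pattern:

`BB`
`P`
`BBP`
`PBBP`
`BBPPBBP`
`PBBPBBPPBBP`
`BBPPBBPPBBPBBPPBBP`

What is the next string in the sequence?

PBBPBBPPBBPBBPPBBPPBBPBBPPBBP

This is a Fibonacci-style word recurrence s(k) = s(k−2)·s(k−1): e.g. BB·P = BBP.
So term 8 is PBBPBBPPBBP·BBPPBBPPBBPBBPPBBP.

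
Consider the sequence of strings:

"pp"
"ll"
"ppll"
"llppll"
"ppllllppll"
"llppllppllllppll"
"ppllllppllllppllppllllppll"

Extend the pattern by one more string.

llppllppllllppllppllllppllllppllppllllppll

From term 3 onward, concatenate the second-to-last term with the last: pp·ll = ppll, ll·ppll = llppll, …
So term 8 is llppllppllllppll·ppllllppllllppllppllllppll.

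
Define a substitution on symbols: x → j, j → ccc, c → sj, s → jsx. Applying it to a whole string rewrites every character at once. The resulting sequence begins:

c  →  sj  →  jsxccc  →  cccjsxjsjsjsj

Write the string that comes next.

sjsjsjcccjsxjcccjsxcccjsxcccjsxccc

φ(cccjsxjsjsjsj) expands symbol-by-symbol to sj sj sj ccc jsx j ccc jsx ccc jsx ccc jsx ccc; joining the 13 pieces gives the next term.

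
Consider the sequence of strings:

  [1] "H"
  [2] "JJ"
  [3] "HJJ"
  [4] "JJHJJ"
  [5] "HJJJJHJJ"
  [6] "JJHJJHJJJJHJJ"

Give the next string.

HJJJJHJJJJHJJHJJJJHJJ

This is a Fibonacci-style word recurrence s(k) = s(k−2)·s(k−1): e.g. H·JJ = HJJ.
Continuing: HJJJJHJJ · JJHJJHJJJJHJJ gives term 7.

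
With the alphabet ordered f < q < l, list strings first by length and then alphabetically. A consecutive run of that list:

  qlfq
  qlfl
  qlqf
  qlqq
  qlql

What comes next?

qllf

Find the rightmost character of qlql below l, bump it to the next letter, and reset everything to its right to f.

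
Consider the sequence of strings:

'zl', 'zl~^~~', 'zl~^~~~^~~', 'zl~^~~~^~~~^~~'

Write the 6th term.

Each term is the previous one with ~^~~ appended.
From zl~^~~~^~~~^~~, 2 further steps: zl~^~~~^~~~^~~ → zl~^~~~^~~~^~~~^~~ → (answer).

zl~^~~~^~~~^~~~^~~~^~~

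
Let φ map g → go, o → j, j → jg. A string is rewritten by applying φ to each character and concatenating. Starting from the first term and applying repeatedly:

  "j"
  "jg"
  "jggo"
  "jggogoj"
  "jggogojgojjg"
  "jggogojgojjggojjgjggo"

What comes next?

Rewriting the 21 symbols of jggogojgojjggojjgjggo one by one yields jg go go j go j jg go j jg jg go go j jg jg go jg go go j; concatenated:

jggogojgojjggojjgjggogojjgjggojggogoj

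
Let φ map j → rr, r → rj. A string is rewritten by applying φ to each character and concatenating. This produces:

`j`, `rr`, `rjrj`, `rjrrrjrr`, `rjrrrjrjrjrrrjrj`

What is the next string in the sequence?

Rewriting the 16 symbols of rjrrrjrjrjrrrjrj one by one yields rj rr rj rj rj rr rj rr rj rr rj rj rj rr rj rr; concatenated:

rjrrrjrjrjrrrjrrrjrrrjrjrjrrrjrr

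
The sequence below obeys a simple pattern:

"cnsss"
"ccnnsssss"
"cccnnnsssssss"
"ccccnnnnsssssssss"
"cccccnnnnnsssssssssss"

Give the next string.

The n-th term is n c's then n n's then 2n+1 s's (n = 1, 2, …).
Setting n = 6 gives 6, 6, 13 characters in each block.

ccccccnnnnnnsssssssssssss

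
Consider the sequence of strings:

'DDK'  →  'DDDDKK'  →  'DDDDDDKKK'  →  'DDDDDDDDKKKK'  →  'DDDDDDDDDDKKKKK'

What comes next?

DDDDDDDDDDDDKKKKKK

Each string has the form D^{2n} K^{n} (n = 1, 2, …).
For the next term, n = 6, so the run lengths are 12, 6.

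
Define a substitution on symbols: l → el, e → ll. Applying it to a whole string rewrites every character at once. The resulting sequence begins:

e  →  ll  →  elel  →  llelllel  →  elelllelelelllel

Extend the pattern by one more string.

Rewriting the 16 symbols of elelllelelelllel one by one yields ll el ll el el el ll el ll el ll el el el ll el; concatenated:

llelllelelelllelllelllelelelllel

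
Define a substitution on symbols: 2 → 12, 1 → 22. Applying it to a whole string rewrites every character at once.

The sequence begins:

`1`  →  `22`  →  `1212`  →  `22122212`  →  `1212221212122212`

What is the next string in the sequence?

φ(1212221212122212) expands symbol-by-symbol to 22 12 22 12 12 12 22 12 22 12 22 12 12 12 22 12; joining the 16 pieces gives the next term.

22122212121222122212221212122212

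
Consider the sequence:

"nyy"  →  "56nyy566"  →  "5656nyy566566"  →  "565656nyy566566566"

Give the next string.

56565656nyy566566566566

s(k+1) = 56·s(k)·566, so each term gains 56 as a prefix and 566 as a suffix.
So the next term is 56·565656nyy566566566·566.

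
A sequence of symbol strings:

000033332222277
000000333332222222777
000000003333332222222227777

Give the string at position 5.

000000000000333333332222222222222777777

Term n consists of 2n 0's, followed by n+2 3's, followed by 2n+1 2's, followed by n 7's, where the shown terms are n = 2, 3, 4.
At n = 6 the blocks have lengths 12, 8, 13, 6.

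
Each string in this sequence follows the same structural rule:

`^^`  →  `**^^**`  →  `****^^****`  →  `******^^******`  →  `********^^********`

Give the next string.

Each term wraps the previous one in ** on the left and ** on the right.
So the next term is **·********^^********·**.

**********^^**********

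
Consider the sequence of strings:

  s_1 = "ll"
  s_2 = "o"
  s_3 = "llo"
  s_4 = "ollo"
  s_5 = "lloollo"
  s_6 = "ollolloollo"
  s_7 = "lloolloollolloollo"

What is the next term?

This is a Fibonacci-style word recurrence s(k) = s(k−2)·s(k−1): e.g. ll·o = llo.
Continuing: ollolloollo · lloolloollolloollo gives term 8.

ollolloollolloolloollolloollo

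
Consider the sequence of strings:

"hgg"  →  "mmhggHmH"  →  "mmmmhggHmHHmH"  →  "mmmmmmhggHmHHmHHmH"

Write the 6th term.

mmmmmmmmmmhggHmHHmHHmHHmHHmH

Every step adds mm to the front and HmH to the end of the previous string.
From mmmmmmhggHmHHmHHmH, 2 further steps: mmmmmmhggHmHHmHHmH → mmmmmmmmhggHmHHmHHmHHmH → (answer).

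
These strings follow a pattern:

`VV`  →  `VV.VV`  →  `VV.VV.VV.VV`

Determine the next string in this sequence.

VV.VV.VV.VV.VV.VV.VV.VV

Each string is two copies of the previous one joined by '.'.
One more doubling of VV.VV.VV.VV gives the answer.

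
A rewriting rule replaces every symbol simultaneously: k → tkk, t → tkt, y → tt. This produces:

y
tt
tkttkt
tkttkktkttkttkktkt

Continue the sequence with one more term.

Replace each of the 18 characters of tkttkktkttkttkktkt in place — tkt tkk tkt tkt tkk tkk tkt tkk tkt tkt tkk tkt tkt tkk tkk tkt tkk tkt — and concatenate.

tkttkktkttkttkktkktkttkktkttkttkktkttkttkktkktkttkktkt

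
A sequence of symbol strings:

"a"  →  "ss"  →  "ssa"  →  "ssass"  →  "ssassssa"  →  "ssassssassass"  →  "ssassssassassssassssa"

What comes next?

This is a Fibonacci-style word recurrence s(k) = s(k−1)·s(k−2): e.g. ss·a = ssa.
The next term joins ssassssassassssassssa and ssassssassass.

ssassssassassssassssassassssassass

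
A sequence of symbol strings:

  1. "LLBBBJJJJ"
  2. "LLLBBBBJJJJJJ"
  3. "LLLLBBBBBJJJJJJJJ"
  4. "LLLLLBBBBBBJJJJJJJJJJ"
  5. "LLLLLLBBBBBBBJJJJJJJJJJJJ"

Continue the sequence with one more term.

LLLLLLLBBBBBBBBJJJJJJJJJJJJJJ

Term n consists of n L's, followed by n+1 B's, followed by 2n J's, where the shown terms are n = 2, 3, 4, 5, 6.
At n = 7 the blocks have lengths 7, 8, 14.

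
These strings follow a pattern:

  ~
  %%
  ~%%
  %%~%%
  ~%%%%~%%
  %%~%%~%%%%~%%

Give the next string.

~%%%%~%%%%~%%~%%%%~%%

From term 3 onward, concatenate the second-to-last term with the last: ~·%% = ~%%, %%·~%% = %%~%%, …
So term 7 is ~%%%%~%%·%%~%%~%%%%~%%.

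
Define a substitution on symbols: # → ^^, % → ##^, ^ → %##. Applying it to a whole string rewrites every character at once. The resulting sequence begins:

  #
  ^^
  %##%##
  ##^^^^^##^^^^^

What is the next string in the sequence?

^^^^%##%##%##%##%##^^^^%##%##%##%##%##

Replace each of the 14 characters of ##^^^^^##^^^^^ in place — ^^ ^^ %## %## %## %## %## ^^ ^^ %## %## %## %## %## — and concatenate.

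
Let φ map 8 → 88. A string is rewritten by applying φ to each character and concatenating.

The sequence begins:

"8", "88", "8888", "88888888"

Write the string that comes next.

Apply φ to 88888888 symbol by symbol: 8→88, 8→88, 8→88, 8→88, 8→88, 8→88, 8→88, 8→88; joined: 88 88 88 88 88 88 88 88.

8888888888888888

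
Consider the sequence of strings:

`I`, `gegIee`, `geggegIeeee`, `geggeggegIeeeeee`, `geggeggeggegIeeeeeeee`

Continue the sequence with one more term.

geggeggeggeggegIeeeeeeeeee

Every step adds geg to the front and ee to the end of the previous string.
So the next term is geg·geggeggeggegIeeeeeeee·ee.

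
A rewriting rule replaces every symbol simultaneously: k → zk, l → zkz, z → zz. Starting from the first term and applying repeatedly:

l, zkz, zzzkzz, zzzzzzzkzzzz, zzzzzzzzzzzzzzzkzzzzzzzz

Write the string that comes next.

φ(zzzzzzzzzzzzzzzkzzzzzzzz) expands symbol-by-symbol to zz zz zz zz zz zz zz zz zz zz zz zz zz zz zz zk zz zz zz zz zz zz zz zz; joining the 24 pieces gives the next term.

zzzzzzzzzzzzzzzzzzzzzzzzzzzzzzzkzzzzzzzzzzzzzzzz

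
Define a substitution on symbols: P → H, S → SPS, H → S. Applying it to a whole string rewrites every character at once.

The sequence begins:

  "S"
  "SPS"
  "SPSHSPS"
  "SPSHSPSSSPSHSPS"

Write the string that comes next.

Replace each of the 15 characters of SPSHSPSSSPSHSPS in place — SPS H SPS S SPS H SPS SPS SPS H SPS S SPS H SPS — and concatenate.

SPSHSPSSSPSHSPSSPSSPSHSPSSSPSHSPS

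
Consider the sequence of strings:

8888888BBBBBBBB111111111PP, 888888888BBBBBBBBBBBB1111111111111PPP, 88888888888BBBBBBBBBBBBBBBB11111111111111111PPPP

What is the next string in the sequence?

Each string has the form 8^{2n+3} B^{4n} 1^{4n+1} P^{n}, where the shown terms are n = 2, 3, 4.
Setting n = 5 gives 13, 20, 21, 5 characters in each block.

8888888888888BBBBBBBBBBBBBBBBBBBB111111111111111111111PPPPP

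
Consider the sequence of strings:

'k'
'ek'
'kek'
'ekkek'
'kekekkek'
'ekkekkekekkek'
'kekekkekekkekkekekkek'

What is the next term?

ekkekkekekkekkekekkekekkekkekekkek

Each term (from the third on) is the two preceding terms concatenated in order: term 3 = k·ek = kek.
The next term joins ekkekkekekkek and kekekkekekkekkekekkek.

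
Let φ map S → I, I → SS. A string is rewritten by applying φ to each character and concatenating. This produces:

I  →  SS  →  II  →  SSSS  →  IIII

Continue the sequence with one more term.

Apply φ to IIII symbol by symbol: I→SS, I→SS, I→SS, I→SS; joined: SS SS SS SS.

SSSSSSSS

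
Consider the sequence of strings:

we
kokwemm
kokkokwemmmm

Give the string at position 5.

kokkokkokkokwemmmmmmmm

Each term wraps the previous one in kok on the left and mm on the right.
From kokkokwemmmm, 2 further steps: kokkokwemmmm → kokkokkokwemmmmmm → (answer).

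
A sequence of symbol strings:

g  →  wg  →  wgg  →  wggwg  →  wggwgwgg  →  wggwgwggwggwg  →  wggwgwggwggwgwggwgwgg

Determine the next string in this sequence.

This is a Fibonacci-style word recurrence s(k) = s(k−1)·s(k−2): e.g. wg·g = wgg.
The next term joins wggwgwggwggwgwggwgwgg and wggwgwggwggwg.

wggwgwggwggwgwggwgwggwggwgwggwggwg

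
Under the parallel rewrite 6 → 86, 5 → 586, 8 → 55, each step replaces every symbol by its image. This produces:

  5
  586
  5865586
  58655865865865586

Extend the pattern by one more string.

Rewriting the 17 symbols of 58655865865865586 one by one yields 586 55 86 586 586 55 86 586 55 86 586 55 86 586 586 55 86; concatenated:

58655865865865586586558658655865865865586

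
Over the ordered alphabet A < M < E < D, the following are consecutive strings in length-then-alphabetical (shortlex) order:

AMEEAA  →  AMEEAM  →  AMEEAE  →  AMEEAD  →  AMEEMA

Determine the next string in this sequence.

The successor of AMEEMA increments the rightmost position that isn't already D and resets every position after it to A.

AMEEMM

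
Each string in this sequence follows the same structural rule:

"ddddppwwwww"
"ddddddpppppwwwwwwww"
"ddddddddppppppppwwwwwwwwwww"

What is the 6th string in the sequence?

ddddddddddddddpppppppppppppppppwwwwwwwwwwwwwwwwwwww

The n-th term is 2n+2 d's then 3n-1 p's then 3n+2 w's (n = 1, 2, …).
For term 6, n = 6, so the run lengths are 14, 17, 20.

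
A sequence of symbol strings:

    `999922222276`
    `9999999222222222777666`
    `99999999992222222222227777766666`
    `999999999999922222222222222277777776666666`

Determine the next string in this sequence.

The n-th term is 3n+1 9's then 3n+3 2's then 2n-1 7's then 2n-1 6's (n = 1, 2, …).
At n = 5 the blocks have lengths 16, 18, 9, 9.

9999999999999999222222222222222222777777777666666666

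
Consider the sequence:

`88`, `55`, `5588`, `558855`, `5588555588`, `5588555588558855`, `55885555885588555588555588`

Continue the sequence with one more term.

This is a Fibonacci-style word recurrence s(k) = s(k−1)·s(k−2): e.g. 55·88 = 5588.
Continuing: 55885555885588555588555588 · 5588555588558855 gives term 8.

558855558855885555885555885588555588558855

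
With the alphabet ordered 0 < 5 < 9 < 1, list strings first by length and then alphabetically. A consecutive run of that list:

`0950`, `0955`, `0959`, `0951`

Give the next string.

0990

The successor of 0951 increments the rightmost position that isn't already 1 and resets every position after it to 0.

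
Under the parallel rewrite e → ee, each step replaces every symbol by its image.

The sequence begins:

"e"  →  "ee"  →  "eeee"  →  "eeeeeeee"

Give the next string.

eeeeeeeeeeeeeeee

Expanding eeeeeeee: e→ee, e→ee, e→ee, e→ee, e→ee, e→ee, e→ee, e→ee. Concatenated: ee ee ee ee ee ee ee ee.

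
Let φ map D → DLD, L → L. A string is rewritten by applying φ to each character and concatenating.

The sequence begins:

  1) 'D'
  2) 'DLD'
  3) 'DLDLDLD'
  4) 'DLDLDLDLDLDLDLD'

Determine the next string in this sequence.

φ(DLDLDLDLDLDLDLD) expands symbol-by-symbol to DLD L DLD L DLD L DLD L DLD L DLD L DLD L DLD; joining the 15 pieces gives the next term.

DLDLDLDLDLDLDLDLDLDLDLDLDLDLDLD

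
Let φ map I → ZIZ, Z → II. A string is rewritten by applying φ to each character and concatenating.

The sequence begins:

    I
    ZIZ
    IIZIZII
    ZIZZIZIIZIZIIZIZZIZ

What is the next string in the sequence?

Rewriting the 19 symbols of ZIZZIZIIZIZIIZIZZIZ one by one yields II ZIZ II II ZIZ II ZIZ ZIZ II ZIZ II ZIZ ZIZ II ZIZ II II ZIZ II; concatenated:

IIZIZIIIIZIZIIZIZZIZIIZIZIIZIZZIZIIZIZIIIIZIZII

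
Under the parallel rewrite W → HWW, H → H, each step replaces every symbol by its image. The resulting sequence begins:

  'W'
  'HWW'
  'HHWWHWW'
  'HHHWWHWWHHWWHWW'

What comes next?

Rewriting the 15 symbols of HHHWWHWWHHWWHWW one by one yields H H H HWW HWW H HWW HWW H H HWW HWW H HWW HWW; concatenated:

HHHHWWHWWHHWWHWWHHHWWHWWHHWWHWW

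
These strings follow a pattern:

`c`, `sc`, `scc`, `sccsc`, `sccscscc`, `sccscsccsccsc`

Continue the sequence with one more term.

This is a Fibonacci-style word recurrence s(k) = s(k−1)·s(k−2): e.g. sc·c = scc.
Continuing: sccscsccsccsc · sccscscc gives term 7.

sccscsccsccscsccscscc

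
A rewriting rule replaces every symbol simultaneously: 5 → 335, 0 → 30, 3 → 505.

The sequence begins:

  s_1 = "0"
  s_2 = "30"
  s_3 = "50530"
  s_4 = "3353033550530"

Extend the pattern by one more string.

Replace each of the 13 characters of 3353033550530 in place — 505 505 335 505 30 505 505 335 335 30 335 505 30 — and concatenate.

505505335505305055053353353033550530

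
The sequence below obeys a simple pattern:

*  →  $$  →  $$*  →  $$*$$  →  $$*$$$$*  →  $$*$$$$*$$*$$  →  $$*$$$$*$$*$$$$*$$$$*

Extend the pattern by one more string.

$$*$$$$*$$*$$$$*$$$$*$$*$$$$*$$*$$

This is a Fibonacci-style word recurrence s(k) = s(k−1)·s(k−2): e.g. $$·* = $$*.
The next term joins $$*$$$$*$$*$$$$*$$$$* and $$*$$$$*$$*$$.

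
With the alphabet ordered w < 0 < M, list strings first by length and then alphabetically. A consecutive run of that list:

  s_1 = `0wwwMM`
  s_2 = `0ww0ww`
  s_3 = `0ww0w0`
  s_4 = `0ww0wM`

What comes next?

The successor of 0ww0wM increments the rightmost position that isn't already M and resets every position after it to w.

0ww00w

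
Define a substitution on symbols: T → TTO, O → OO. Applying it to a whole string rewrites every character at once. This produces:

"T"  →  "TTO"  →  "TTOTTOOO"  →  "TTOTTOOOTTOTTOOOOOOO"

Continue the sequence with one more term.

TTOTTOOOTTOTTOOOOOOOTTOTTOOOTTOTTOOOOOOOOOOOOOOO

Applying the rule to each of the 20 symbols of TTOTTOOOTTOTTOOOOOOO gives the pieces TTO TTO OO TTO TTO OO OO OO TTO TTO OO TTO TTO OO OO OO OO OO OO OO, which concatenate to the answer.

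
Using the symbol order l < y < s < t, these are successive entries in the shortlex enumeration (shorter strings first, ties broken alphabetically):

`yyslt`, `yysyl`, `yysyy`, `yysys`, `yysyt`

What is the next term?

yyssl

Find the rightmost character of yysyt below t, bump it to the next letter, and reset everything to its right to l.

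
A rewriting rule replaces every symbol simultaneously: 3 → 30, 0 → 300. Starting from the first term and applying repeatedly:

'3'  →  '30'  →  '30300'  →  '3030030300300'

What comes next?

Replace each of the 13 characters of 3030030300300 in place — 30 300 30 300 300 30 300 30 300 300 30 300 300 — and concatenate.

3030030300300303003030030030300300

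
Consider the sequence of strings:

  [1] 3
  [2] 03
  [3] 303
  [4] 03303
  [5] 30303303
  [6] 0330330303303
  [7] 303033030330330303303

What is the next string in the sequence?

Each term (from the third on) is the two preceding terms concatenated in order: term 3 = 3·03 = 303.
So term 8 is 0330330303303·303033030330330303303.

0330330303303303033030330330303303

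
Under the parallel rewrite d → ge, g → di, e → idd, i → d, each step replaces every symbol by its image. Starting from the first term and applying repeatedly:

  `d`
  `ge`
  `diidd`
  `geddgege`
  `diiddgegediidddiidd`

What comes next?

Rewriting the 19 symbols of diiddgegediidddiidd one by one yields ge d d ge ge di idd di idd ge d d ge ge ge d d ge ge; concatenated:

geddgegediidddiiddgeddgegegeddgege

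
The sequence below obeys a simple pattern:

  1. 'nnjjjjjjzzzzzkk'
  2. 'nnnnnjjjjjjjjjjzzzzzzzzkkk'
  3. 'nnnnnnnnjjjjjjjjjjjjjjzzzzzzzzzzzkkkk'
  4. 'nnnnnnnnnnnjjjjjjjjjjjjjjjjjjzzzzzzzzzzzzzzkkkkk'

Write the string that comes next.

nnnnnnnnnnnnnnjjjjjjjjjjjjjjjjjjjjjjzzzzzzzzzzzzzzzzzkkkkkk

Each string has the form n^{3n-1} j^{4n+2} z^{3n+2} k^{n+1} (n = 1, 2, …).
Setting n = 5 gives 14, 22, 17, 6 characters in each block.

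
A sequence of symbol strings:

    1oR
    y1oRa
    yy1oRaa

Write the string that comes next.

yyy1oRaaa

Each term wraps the previous one in y on the left and a on the right.
So the next term is y·yy1oRaa·a.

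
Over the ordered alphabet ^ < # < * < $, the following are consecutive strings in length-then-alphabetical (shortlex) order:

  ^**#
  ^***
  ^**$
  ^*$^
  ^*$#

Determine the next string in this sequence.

^*$*

The successor of ^*$# increments the rightmost position that isn't already $ and resets every position after it to ^.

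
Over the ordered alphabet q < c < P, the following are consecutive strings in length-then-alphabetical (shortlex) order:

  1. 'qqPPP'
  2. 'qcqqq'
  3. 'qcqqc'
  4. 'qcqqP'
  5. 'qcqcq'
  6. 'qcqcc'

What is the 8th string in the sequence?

Continuing the enumeration 2 steps past qcqcc: qcqcc → qcqcP → (answer).

qcqPq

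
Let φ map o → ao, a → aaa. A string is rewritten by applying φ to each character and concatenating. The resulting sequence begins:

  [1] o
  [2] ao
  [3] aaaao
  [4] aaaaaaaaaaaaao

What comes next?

aaaaaaaaaaaaaaaaaaaaaaaaaaaaaaaaaaaaaaaao

Replace each of the 14 characters of aaaaaaaaaaaaao in place — aaa aaa aaa aaa aaa aaa aaa aaa aaa aaa aaa aaa aaa ao — and concatenate.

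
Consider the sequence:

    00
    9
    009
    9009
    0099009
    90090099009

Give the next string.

009900990090099009

Each term (from the third on) is the two preceding terms concatenated in order: term 3 = 00·9 = 009.
Continuing: 0099009 · 90090099009 gives term 7.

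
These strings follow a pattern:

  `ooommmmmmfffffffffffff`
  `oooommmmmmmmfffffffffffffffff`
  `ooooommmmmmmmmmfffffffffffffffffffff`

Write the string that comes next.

oooooommmmmmmmmmmmfffffffffffffffffffffffff

Each string has the form o^{n} m^{2n} f^{4n+1}, where the shown terms are n = 3, 4, 5.
Setting n = 6 gives 6, 12, 25 characters in each block.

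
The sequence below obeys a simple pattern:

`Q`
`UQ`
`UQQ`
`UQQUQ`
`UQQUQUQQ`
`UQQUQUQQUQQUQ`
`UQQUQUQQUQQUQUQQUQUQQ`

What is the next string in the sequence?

UQQUQUQQUQQUQUQQUQUQQUQQUQUQQUQQUQ

Each term (from the third on) is the previous term followed by the one before it: term 3 = UQ·Q = UQQ.
Continuing: UQQUQUQQUQQUQUQQUQUQQ · UQQUQUQQUQQUQ gives term 8.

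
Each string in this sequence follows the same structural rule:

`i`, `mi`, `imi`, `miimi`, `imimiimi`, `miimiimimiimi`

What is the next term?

imimiimimiimiimimiimi

This is a Fibonacci-style word recurrence s(k) = s(k−2)·s(k−1): e.g. i·mi = imi.
The next term joins imimiimi and miimiimimiimi.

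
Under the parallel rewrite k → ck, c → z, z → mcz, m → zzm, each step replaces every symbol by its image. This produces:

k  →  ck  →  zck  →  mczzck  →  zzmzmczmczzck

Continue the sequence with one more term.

Rewriting the 13 symbols of zzmzmczmczzck one by one yields mcz mcz zzm mcz zzm z mcz zzm z mcz mcz z ck; concatenated:

mczmczzzmmczzzmzmczzzmzmczmczzck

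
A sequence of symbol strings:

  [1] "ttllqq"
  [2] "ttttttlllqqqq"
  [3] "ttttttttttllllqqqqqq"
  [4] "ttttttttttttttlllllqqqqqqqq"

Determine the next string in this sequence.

The n-th term is 4n-2 t's then n+1 l's then 2n q's (n = 1, 2, …).
Setting n = 5 gives 18, 6, 10 characters in each block.

ttttttttttttttttttllllllqqqqqqqqqq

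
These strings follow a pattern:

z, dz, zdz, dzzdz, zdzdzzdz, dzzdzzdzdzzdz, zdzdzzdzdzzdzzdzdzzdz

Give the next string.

Each term (from the third on) is the two preceding terms concatenated in order: term 3 = z·dz = zdz.
The next term joins dzzdzzdzdzzdz and zdzdzzdzdzzdzzdzdzzdz.

dzzdzzdzdzzdzzdzdzzdzdzzdzzdzdzzdz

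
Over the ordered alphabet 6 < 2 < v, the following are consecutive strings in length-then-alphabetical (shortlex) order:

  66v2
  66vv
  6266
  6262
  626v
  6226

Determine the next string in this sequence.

6222

Treat 6226 as a base-3 numeral over the given alphabet and add one, carrying through any trailing v's.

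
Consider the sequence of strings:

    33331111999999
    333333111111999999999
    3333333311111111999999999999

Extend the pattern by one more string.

Reading off run lengths: 3 runs 4, 6, 8; 1 runs 4, 6, 8; 9 runs 6, 9, 12 — each is linear in n (n = 1, 2, …).
At n = 4 the blocks have lengths 10, 10, 15.

33333333331111111111999999999999999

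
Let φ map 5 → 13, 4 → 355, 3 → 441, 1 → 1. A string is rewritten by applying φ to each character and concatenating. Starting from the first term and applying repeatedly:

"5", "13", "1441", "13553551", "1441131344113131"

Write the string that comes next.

Replace each of the 16 characters of 1441131344113131 in place — 1 355 355 1 1 441 1 441 355 355 1 1 441 1 441 1 — and concatenate.

13553551144114413553551144114411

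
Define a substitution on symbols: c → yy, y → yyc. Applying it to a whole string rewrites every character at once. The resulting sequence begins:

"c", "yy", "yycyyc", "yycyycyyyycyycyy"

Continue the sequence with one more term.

yycyycyyyycyycyyyycyycyycyycyyyycyycyyyycyyc

Replace each of the 16 characters of yycyycyyyycyycyy in place — yyc yyc yy yyc yyc yy yyc yyc yyc yyc yy yyc yyc yy yyc yyc — and concatenate.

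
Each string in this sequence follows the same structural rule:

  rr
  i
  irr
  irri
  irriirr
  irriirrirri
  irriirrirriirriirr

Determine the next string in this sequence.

irriirrirriirriirrirriirrirri

From term 3 onward, concatenate the last term with the second-to-last: i·rr = irr, irr·i = irri, …
Continuing: irriirrirriirriirr · irriirrirri gives term 8.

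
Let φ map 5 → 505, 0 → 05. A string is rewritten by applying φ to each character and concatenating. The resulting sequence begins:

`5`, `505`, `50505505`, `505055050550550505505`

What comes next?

Rewriting the 21 symbols of 505055050550550505505 one by one yields 505 05 505 05 505 505 05 505 05 505 505 05 505 505 05 505 05 505 505 05 505; concatenated:

5050550505505505055050550550505505505055050550550505505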